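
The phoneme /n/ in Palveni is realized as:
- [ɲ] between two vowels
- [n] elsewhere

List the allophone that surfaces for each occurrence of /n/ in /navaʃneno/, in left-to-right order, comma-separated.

Occurrence 1 (position 1): no conditioning environment matches → elsewhere allophone [n].
Occurrence 2 (position 6): no conditioning environment matches → elsewhere allophone [n].
Occurrence 3 (position 8): between two vowels → [ɲ].

[n], [n], [ɲ]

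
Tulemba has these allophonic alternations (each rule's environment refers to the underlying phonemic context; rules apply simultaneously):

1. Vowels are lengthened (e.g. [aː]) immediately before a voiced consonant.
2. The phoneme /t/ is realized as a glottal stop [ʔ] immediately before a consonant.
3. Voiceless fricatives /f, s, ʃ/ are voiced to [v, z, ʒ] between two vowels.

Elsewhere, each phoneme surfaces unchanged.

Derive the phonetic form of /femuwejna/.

[feːmuːweːjna]

/f/ — word-initial; rule 3 does not apply here → [f].
Rule 1 applies to /e/ (between /f/ and /m/: before a voiced consonant) → [eː].
/u/ meets the environment for rule 1 (before a voiced consonant) → [uː].
/e/ — between /w/ and /j/, before a voiced consonant — surfaces as [eː] (rule 1).
/a/ (word-final) is in the target of rule 1 but the environment (before a voiced consonant) is not met → [a].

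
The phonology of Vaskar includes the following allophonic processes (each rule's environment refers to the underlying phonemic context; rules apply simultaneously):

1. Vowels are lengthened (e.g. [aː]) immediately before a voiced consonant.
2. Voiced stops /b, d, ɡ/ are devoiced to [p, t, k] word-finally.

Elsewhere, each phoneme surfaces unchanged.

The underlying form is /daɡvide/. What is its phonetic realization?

/d/ (word-initial) is in the target of rule 2 but the environment (word-finally) is not met → [d].
/a/ (between /d/ and /ɡ/) occurs before a voiced consonant → [aː] by rule 1.
/ɡ/ (between /a/ and /v/): rule 2 targets it, but not word-finally → unchanged [ɡ].
/v/ (between /ɡ/ and /i/) is unaffected → [v].
/i/ — between /v/ and /d/, before a voiced consonant — surfaces as [iː] (rule 1).
/d/ — between /i/ and /e/; rule 2 does not apply here → [d].
/e/ — word-final; rule 1 does not apply here → [e].

[daːɡviːde]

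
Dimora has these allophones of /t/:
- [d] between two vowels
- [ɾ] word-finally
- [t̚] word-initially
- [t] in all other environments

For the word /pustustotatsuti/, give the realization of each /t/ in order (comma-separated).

[t], [t], [d], [t], [d]

Occurrence 1 (position 4): no conditioning environment matches → elsewhere allophone [t].
Occurrence 2 (position 7): no conditioning environment matches → elsewhere allophone [t].
Occurrence 3 (position 9): between two vowels → [d].
Occurrence 4 (position 11): no conditioning environment matches → elsewhere allophone [t].
Occurrence 5 (position 14): between two vowels → [d].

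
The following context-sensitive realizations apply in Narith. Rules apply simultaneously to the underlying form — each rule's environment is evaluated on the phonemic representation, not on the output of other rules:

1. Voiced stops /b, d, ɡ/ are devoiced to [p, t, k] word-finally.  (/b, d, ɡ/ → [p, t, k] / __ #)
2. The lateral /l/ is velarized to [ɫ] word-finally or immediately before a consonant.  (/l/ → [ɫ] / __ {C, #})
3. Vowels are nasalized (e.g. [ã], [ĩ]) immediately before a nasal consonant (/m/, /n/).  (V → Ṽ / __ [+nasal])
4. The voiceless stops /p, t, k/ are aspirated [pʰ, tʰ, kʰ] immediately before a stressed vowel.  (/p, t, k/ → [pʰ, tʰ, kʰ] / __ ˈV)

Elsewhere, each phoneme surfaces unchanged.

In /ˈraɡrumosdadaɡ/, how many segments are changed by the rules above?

2

Segments that undergo a rule: /u/ → [ũ] (rule 3); /ɡ/ → [k] (rule 1).
All other segments surface unchanged.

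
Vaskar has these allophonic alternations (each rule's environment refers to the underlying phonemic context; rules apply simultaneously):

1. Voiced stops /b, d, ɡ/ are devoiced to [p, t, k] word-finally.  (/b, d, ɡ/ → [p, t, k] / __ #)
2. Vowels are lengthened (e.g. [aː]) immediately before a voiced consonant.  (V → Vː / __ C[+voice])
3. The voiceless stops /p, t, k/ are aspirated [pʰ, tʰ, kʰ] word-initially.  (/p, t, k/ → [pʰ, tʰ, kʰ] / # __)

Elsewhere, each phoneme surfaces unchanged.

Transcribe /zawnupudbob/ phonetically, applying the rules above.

[zaːwnupuːdboːp]

/z/ stays [z].
/a/ (between /z/ and /w/) occurs before a voiced consonant → [aː] by rule 2.
/w/ — not in any rule's target class → [w].
/n/ (between /w/ and /u/) is unaffected → [n].
/u/ (between /n/ and /p/) fails the environment for rule 2, so it stays [u].
/p/ (between /u/ and /u/): rule 3 targets it, but not word-initially → unchanged [p].
Rule 2 applies to /u/ (between /p/ and /d/: before a voiced consonant) → [uː].
/d/ — between /u/ and /b/; rule 1 does not apply here → [d].
/b/ — between /d/ and /o/; rule 1 does not apply here → [b].
/o/ (between /b/ and /b/): before a voiced consonant, so rule 2 applies → [oː].
/b/ — word-final, word-finally — surfaces as [p] (rule 1).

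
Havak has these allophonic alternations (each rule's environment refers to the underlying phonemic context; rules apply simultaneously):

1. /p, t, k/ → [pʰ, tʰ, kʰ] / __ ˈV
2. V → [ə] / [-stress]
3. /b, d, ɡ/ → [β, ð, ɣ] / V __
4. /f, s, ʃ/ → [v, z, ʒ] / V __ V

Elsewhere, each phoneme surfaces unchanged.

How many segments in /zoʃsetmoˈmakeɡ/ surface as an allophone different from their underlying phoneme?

Segments that undergo a rule: /o/ → [ə] (rule 2); /e/ → [ə] (rule 2); /o/ → [ə] (rule 2); /e/ → [ə] (rule 2); /ɡ/ → [ɣ] (rule 3).
All other segments surface unchanged.

5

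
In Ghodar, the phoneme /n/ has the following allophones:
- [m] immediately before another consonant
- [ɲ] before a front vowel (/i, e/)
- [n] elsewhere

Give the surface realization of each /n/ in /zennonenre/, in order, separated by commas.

[m], [n], [ɲ], [m]

Occurrence 1 (position 3): immediately before another consonant → [m].
Occurrence 2 (position 4): no conditioning environment matches → elsewhere allophone [n].
Occurrence 3 (position 6): before a front vowel (/i, e/) → [ɲ].
Occurrence 4 (position 8): immediately before another consonant → [m].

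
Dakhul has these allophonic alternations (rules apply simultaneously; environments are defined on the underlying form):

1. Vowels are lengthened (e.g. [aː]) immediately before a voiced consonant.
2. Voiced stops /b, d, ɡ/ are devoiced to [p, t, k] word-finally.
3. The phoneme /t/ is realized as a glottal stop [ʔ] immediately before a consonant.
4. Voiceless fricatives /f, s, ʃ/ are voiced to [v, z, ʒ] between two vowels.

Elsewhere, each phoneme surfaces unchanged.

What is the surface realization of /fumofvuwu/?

/f/ (word-initial) fails the environment for rule 4, so it stays [f].
/u/ meets the environment for rule 1 (before a voiced consonant) → [uː].
/o/ (between /m/ and /f/) fails the environment for rule 1, so it stays [o].
/f/ — between /o/ and /v/; rule 4 does not apply here → [f].
/u/ (between /v/ and /w/): before a voiced consonant, so rule 1 applies → [uː].
/u/ (word-final) is in the target of rule 1 but the environment (before a voiced consonant) is not met → [u].

[fuːmofvuːwu]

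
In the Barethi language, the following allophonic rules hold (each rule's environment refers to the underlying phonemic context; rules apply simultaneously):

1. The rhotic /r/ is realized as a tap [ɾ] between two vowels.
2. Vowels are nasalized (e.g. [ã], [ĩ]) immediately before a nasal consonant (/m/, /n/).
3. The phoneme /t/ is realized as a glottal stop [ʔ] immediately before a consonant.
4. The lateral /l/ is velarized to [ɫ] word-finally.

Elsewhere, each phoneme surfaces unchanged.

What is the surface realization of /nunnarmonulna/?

[nũnnarmõnulna]

/n/ (word-initial): no rule targets it → [n].
/u/ (between /n/ and /n/): before a nasal consonant, so rule 2 applies → [ũ].
/n/ (between /u/ and /n/) is unaffected → [n].
/n/ (between /n/ and /a/): no rule targets it → [n].
/a/ — between /n/ and /r/; rule 2 does not apply here → [a].
/r/ (between /a/ and /m/) is in the target of rule 1 but the environment (between two vowels) is not met → [r].
/m/ — not in any rule's target class → [m].
Rule 2 applies to /o/ (between /m/ and /n/: before a nasal consonant) → [õ].
/n/ stays [n].
/u/ — between /n/ and /l/; rule 2 does not apply here → [u].
/l/ (between /u/ and /n/): rule 4 targets it, but not word-finally → unchanged [l].
/n/ (between /l/ and /a/) is unaffected → [n].
/a/ (word-final) is in the target of rule 2 but the environment (before a nasal consonant) is not met → [a].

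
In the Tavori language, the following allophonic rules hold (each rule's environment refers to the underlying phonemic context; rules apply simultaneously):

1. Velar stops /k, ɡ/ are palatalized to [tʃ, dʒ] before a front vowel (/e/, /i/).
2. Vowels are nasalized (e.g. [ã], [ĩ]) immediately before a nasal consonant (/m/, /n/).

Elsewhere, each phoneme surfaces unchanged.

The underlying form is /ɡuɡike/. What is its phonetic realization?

/ɡ/ (word-initial) is in the target of rule 1 but the environment (before a front vowel) is not met → [ɡ].
/u/ (between /ɡ/ and /ɡ/): rule 2 targets it, but not before a nasal consonant → unchanged [u].
/ɡ/ meets the environment for rule 1 (before a front vowel) → [dʒ].
/i/ (between /ɡ/ and /k/) is in the target of rule 2 but the environment (before a nasal consonant) is not met → [i].
/k/ (between /i/ and /e/) occurs before a front vowel → [tʃ] by rule 1.
/e/ (word-final): rule 2 targets it, but not before a nasal consonant → unchanged [e].

[ɡudʒitʃe]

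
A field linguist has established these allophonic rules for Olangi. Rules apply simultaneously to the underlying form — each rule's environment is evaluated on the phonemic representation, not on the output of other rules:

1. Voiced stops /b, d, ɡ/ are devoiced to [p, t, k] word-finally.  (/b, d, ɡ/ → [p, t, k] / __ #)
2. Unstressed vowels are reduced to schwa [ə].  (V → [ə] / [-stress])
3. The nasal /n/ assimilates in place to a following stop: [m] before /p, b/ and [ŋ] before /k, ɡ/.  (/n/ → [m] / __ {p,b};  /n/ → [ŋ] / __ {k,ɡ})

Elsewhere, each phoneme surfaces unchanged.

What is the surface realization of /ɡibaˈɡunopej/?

[ɡəbəˈɡunəpəj]

/ɡ/ — word-initial; rule 1 does not apply here → [ɡ].
Rule 2 applies to /i/ (between /ɡ/ and /b/: in an unstressed syllable) → [ə].
/b/ (between /i/ and /a/) fails the environment for rule 1, so it stays [b].
/a/ meets the environment for rule 2 (in an unstressed syllable) → [ə].
/ɡ/ (between /a/ and /u/) fails the environment for rule 1, so it stays [ɡ].
/u/ — between /ɡ/ and /n/; rule 2 does not apply here → [u].
/n/ (between /u/ and /o/) fails the environment for rule 3, so it stays [n].
/o/ meets the environment for rule 2 (in an unstressed syllable) → [ə].
/p/ (between /o/ and /e/): no rule targets it → [p].
/e/ (between /p/ and /j/): in an unstressed syllable, so rule 2 applies → [ə].
/j/ (word-final): no rule targets it → [j].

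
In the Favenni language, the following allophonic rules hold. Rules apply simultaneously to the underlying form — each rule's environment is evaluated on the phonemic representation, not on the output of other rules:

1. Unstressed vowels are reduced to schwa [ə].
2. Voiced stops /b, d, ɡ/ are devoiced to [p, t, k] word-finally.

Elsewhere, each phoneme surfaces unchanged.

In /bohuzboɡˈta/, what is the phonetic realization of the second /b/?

/b/ (between /z/ and /o/): rule 2 targets it, but not word-finally → unchanged [b].

[b]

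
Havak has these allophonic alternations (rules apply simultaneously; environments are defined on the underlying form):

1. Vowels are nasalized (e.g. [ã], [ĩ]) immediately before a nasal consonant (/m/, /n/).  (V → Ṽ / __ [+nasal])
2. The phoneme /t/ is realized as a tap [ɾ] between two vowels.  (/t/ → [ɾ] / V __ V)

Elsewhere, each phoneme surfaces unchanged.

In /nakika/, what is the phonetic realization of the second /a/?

[a]

/a/ — word-final; rule 1 does not apply here → [a].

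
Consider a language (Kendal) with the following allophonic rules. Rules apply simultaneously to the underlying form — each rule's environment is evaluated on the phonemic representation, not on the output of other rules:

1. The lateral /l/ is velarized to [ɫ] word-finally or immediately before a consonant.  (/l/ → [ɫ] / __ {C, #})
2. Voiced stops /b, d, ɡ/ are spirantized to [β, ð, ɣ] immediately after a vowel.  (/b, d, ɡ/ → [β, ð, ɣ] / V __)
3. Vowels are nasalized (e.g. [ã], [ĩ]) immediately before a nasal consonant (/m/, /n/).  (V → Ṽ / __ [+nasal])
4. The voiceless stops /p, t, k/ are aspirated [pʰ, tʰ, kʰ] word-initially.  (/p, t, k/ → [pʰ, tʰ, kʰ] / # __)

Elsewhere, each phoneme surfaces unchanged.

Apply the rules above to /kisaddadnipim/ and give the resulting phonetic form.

/k/ — word-initial, word-initially — surfaces as [kʰ] (rule 4).
/i/ — between /k/ and /s/; rule 3 does not apply here → [i].
/s/ (between /i/ and /a/) is unaffected → [s].
/a/ (between /s/ and /d/) fails the environment for rule 3, so it stays [a].
/d/ meets the environment for rule 2 (immediately after a vowel) → [ð].
/d/ (between /d/ and /a/) is in the target of rule 2 but the environment (immediately after a vowel) is not met → [d].
/a/ (between /d/ and /d/) is in the target of rule 3 but the environment (before a nasal consonant) is not met → [a].
/d/ meets the environment for rule 2 (immediately after a vowel) → [ð].
/n/ (between /d/ and /i/) is unaffected → [n].
/i/ — between /n/ and /p/; rule 3 does not apply here → [i].
/p/ — between /i/ and /i/; rule 4 does not apply here → [p].
/i/ meets the environment for rule 3 (before a nasal consonant) → [ĩ].
/m/ stays [m].

[kʰisaðdaðnipĩm]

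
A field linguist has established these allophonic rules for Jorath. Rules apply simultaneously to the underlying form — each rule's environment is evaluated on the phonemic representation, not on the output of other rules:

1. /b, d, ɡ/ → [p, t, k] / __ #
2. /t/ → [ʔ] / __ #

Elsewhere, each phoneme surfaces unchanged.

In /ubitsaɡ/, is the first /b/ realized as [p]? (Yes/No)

/b/ — between /u/ and /i/; rule 1 does not apply here → [b].
The actual realization is [b], not [p].

No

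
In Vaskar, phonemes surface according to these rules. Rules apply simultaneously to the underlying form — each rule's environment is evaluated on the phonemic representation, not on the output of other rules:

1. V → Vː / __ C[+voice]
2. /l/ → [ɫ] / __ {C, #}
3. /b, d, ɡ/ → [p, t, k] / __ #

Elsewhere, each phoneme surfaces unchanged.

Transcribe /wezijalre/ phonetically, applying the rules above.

[weːziːjaːɫre]

/e/ (between /w/ and /z/): before a voiced consonant, so rule 1 applies → [eː].
/i/ (between /z/ and /j/) occurs before a voiced consonant → [iː] by rule 1.
/a/ — between /j/ and /l/, before a voiced consonant — surfaces as [aː] (rule 1).
Rule 2 applies to /l/ (between /a/ and /r/: word-finally or immediately before a consonant) → [ɫ].
/e/ (word-final) fails the environment for rule 1, so it stays [e].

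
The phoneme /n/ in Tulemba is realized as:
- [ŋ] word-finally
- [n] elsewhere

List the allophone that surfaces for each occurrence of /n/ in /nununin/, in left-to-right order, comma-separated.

Occurrence 1 (position 1): no conditioning environment matches → elsewhere allophone [n].
Occurrence 2 (position 3): no conditioning environment matches → elsewhere allophone [n].
Occurrence 3 (position 5): no conditioning environment matches → elsewhere allophone [n].
Occurrence 4 (position 7): word-finally → [ŋ].

[n], [n], [n], [ŋ]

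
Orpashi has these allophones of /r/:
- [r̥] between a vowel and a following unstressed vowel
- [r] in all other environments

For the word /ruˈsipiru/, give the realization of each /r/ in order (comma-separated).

[r], [r̥]

Occurrence 1 (position 1): no conditioning environment matches → elsewhere allophone [r].
Occurrence 2 (position 7): between a vowel and a following unstressed vowel → [r̥].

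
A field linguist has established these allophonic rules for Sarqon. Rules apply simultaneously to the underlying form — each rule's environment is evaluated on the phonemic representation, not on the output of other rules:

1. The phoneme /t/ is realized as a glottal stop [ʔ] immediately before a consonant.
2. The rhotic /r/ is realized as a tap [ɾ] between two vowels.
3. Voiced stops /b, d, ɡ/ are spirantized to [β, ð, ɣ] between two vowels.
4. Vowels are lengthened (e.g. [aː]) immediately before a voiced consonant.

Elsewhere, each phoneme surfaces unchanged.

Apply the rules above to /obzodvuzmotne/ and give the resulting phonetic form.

/o/ (word-initial): before a voiced consonant, so rule 4 applies → [oː].
/b/ — between /o/ and /z/; rule 3 does not apply here → [b].
/o/ (between /z/ and /d/): before a voiced consonant, so rule 4 applies → [oː].
/d/ (between /o/ and /v/) fails the environment for rule 3, so it stays [d].
Rule 4 applies to /u/ (between /v/ and /z/: before a voiced consonant) → [uː].
/o/ — between /m/ and /t/; rule 4 does not apply here → [o].
Rule 1 applies to /t/ (between /o/ and /n/: immediately before a consonant) → [ʔ].
/e/ (word-final) is in the target of rule 4 but the environment (before a voiced consonant) is not met → [e].

[oːbzoːdvuːzmoʔne]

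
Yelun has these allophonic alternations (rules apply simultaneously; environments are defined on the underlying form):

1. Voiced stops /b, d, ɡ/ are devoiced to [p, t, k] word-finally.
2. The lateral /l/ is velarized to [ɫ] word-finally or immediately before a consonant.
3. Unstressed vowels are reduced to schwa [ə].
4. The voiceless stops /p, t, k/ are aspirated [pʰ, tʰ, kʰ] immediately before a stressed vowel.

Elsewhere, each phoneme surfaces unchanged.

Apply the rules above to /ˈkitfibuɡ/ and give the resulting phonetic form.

[ˈkʰitfəbək]

/k/ meets the environment for rule 4 (immediately before a stressed vowel) → [kʰ].
/i/ (between /k/ and /t/) fails the environment for rule 3, so it stays [i].
/t/ (between /i/ and /f/): rule 4 targets it, but not immediately before a stressed vowel → unchanged [t].
/f/ (between /t/ and /i/): no rule targets it → [f].
/i/ meets the environment for rule 3 (in an unstressed syllable) → [ə].
/b/ — between /i/ and /u/; rule 1 does not apply here → [b].
/u/ — between /b/ and /ɡ/, in an unstressed syllable — surfaces as [ə] (rule 3).
/ɡ/ meets the environment for rule 1 (word-finally) → [k].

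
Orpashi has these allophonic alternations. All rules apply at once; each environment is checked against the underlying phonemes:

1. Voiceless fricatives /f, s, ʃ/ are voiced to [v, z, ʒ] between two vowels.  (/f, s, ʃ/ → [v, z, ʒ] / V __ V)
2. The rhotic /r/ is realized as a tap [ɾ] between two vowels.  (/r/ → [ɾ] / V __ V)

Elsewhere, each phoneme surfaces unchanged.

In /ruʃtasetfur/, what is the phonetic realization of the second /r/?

/r/ (word-final) is in the target of rule 2 but the environment (between two vowels) is not met → [r].

[r]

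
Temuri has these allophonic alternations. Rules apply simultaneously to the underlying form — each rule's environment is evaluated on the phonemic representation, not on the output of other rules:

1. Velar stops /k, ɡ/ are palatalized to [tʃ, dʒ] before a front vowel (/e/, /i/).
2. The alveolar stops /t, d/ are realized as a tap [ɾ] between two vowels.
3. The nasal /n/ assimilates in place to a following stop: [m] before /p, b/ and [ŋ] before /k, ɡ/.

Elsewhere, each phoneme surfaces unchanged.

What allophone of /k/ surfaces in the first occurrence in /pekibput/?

/k/ meets the environment for rule 1 (before a front vowel) → [tʃ].

[tʃ]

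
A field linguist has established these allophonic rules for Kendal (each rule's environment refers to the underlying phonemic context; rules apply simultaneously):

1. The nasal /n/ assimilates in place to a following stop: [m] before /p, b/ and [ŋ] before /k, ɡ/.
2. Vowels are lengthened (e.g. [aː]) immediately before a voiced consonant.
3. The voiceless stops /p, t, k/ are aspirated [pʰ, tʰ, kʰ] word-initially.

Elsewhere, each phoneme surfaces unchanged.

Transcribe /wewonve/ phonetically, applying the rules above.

/w/ stays [w].
/e/ (between /w/ and /w/) occurs before a voiced consonant → [eː] by rule 2.
/w/ — not in any rule's target class → [w].
/o/ (between /w/ and /n/) occurs before a voiced consonant → [oː] by rule 2.
/n/ (between /o/ and /v/) is in the target of rule 1 but the environment (before a labial or velar stop) is not met → [n].
/v/ — not in any rule's target class → [v].
/e/ — word-final; rule 2 does not apply here → [e].

[weːwoːnve]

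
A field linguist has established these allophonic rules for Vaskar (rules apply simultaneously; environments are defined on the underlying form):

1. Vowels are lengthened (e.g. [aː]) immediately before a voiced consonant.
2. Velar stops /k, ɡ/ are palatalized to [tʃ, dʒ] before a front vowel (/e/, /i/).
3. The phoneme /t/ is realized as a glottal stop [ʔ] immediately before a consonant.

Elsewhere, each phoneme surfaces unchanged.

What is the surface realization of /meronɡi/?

/m/ — not in any rule's target class → [m].
/e/ — between /m/ and /r/, before a voiced consonant — surfaces as [eː] (rule 1).
/r/ (between /e/ and /o/): no rule targets it → [r].
Rule 1 applies to /o/ (between /r/ and /n/: before a voiced consonant) → [oː].
/n/ stays [n].
/ɡ/ — between /n/ and /i/, before a front vowel — surfaces as [dʒ] (rule 2).
/i/ (word-final): rule 1 targets it, but not before a voiced consonant → unchanged [i].

[meːroːndʒi]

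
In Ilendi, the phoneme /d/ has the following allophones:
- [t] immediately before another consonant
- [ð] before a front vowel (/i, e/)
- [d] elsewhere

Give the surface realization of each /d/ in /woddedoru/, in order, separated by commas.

Occurrence 1 (position 3): immediately before another consonant → [t].
Occurrence 2 (position 4): before a front vowel (/i, e/) → [ð].
Occurrence 3 (position 6): no conditioning environment matches → elsewhere allophone [d].

[t], [ð], [d]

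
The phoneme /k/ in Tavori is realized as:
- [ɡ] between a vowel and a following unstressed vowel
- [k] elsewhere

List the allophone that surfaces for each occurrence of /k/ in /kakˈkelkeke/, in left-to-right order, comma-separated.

[k], [k], [k], [k], [ɡ]

Occurrence 1 (position 1): no conditioning environment matches → elsewhere allophone [k].
Occurrence 2 (position 3): no conditioning environment matches → elsewhere allophone [k].
Occurrence 3 (position 4): no conditioning environment matches → elsewhere allophone [k].
Occurrence 4 (position 7): no conditioning environment matches → elsewhere allophone [k].
Occurrence 5 (position 9): between a vowel and a following unstressed vowel → [ɡ].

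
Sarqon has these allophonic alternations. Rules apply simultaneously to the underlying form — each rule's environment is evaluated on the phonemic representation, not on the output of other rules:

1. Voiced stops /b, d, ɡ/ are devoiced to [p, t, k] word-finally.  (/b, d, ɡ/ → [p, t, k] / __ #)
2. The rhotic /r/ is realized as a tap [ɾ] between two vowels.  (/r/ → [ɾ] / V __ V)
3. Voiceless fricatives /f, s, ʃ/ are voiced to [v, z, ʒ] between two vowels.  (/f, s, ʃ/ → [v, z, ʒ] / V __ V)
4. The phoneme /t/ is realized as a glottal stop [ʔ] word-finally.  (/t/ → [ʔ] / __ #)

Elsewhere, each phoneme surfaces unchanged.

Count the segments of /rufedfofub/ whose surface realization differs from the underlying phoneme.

Segments that undergo a rule: /f/ → [v] (rule 3); /f/ → [v] (rule 3); /b/ → [p] (rule 1).
All other segments surface unchanged.

3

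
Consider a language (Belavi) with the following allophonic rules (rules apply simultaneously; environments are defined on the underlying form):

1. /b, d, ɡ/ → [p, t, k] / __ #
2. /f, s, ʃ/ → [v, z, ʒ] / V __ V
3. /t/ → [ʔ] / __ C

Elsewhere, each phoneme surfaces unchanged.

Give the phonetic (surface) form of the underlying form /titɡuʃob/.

/t/ (word-initial) fails the environment for rule 3, so it stays [t].
/i/ stays [i].
/t/ (between /i/ and /ɡ/): immediately before a consonant, so rule 3 applies → [ʔ].
/ɡ/ (between /t/ and /u/) is in the target of rule 1 but the environment (word-finally) is not met → [ɡ].
/u/ stays [u].
/ʃ/ (between /u/ and /o/): between two vowels, so rule 2 applies → [ʒ].
/o/ — not in any rule's target class → [o].
/b/ (word-final) occurs word-finally → [p] by rule 1.

[tiʔɡuʒop]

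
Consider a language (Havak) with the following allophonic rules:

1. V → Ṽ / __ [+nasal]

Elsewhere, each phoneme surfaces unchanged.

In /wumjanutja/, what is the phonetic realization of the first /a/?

/a/ meets the environment for rule 1 (before a nasal consonant) → [ã].

[ã]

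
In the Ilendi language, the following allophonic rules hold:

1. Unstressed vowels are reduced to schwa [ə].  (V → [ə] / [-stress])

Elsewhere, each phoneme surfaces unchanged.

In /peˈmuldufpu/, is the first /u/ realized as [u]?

Yes

/u/ (between /m/ and /l/) fails the environment for rule 1, so it stays [u].
The actual realization is [u], which matches [u].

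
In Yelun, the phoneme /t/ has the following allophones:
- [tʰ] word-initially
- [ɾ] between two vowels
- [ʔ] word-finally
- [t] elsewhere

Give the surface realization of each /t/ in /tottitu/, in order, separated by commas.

Occurrence 1 (position 1): word-initially → [tʰ].
Occurrence 2 (position 3): no conditioning environment matches → elsewhere allophone [t].
Occurrence 3 (position 4): no conditioning environment matches → elsewhere allophone [t].
Occurrence 4 (position 6): between two vowels → [ɾ].

[tʰ], [t], [t], [ɾ]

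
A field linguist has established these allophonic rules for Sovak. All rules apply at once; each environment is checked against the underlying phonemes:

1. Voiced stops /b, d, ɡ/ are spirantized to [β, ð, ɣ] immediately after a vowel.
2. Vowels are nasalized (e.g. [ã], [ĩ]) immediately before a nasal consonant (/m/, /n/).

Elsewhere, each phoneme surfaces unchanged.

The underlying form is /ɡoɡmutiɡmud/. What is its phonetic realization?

[ɡoɣmutiɣmuð]

/ɡ/ (word-initial) is in the target of rule 1 but the environment (immediately after a vowel) is not met → [ɡ].
/o/ (between /ɡ/ and /ɡ/) is in the target of rule 2 but the environment (before a nasal consonant) is not met → [o].
/ɡ/ (between /o/ and /m/): immediately after a vowel, so rule 1 applies → [ɣ].
/m/ (between /ɡ/ and /u/) is unaffected → [m].
/u/ — between /m/ and /t/; rule 2 does not apply here → [u].
/t/ (between /u/ and /i/): no rule targets it → [t].
/i/ — between /t/ and /ɡ/; rule 2 does not apply here → [i].
/ɡ/ (between /i/ and /m/): immediately after a vowel, so rule 1 applies → [ɣ].
/m/ (between /ɡ/ and /u/): no rule targets it → [m].
/u/ — between /m/ and /d/; rule 2 does not apply here → [u].
/d/ — word-final, immediately after a vowel — surfaces as [ð] (rule 1).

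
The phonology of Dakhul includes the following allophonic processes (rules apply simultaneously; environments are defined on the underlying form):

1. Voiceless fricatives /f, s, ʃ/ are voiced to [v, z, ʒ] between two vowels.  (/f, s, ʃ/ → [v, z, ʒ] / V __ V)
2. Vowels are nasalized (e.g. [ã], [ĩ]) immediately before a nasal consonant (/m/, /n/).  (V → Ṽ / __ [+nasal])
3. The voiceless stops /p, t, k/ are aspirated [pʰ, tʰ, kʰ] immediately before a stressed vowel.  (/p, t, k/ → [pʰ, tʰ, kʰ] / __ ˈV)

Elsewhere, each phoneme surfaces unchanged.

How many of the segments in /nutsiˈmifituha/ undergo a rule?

Segments that undergo a rule: /i/ → [ĩ] (rule 2); /f/ → [v] (rule 1).
All other segments surface unchanged.

2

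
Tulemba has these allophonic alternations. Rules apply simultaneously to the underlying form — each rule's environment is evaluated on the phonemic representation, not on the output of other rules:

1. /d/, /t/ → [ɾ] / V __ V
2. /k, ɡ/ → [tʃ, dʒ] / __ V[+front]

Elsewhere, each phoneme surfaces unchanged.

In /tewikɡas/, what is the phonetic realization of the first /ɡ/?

[ɡ]

/ɡ/ (between /k/ and /a/) fails the environment for rule 2, so it stays [ɡ].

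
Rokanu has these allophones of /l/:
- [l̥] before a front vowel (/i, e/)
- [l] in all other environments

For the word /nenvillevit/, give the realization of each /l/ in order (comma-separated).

Occurrence 1 (position 6): no conditioning environment matches → elsewhere allophone [l].
Occurrence 2 (position 7): before a front vowel (/i, e/) → [l̥].

[l], [l̥]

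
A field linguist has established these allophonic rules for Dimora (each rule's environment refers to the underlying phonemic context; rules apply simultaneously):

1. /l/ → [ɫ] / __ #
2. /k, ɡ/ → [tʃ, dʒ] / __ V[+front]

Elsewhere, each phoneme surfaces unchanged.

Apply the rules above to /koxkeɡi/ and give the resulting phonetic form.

/k/ (word-initial) fails the environment for rule 2, so it stays [k].
/o/ — not in any rule's target class → [o].
/x/ (between /o/ and /k/) is unaffected → [x].
/k/ meets the environment for rule 2 (before a front vowel) → [tʃ].
/e/ stays [e].
/ɡ/ (between /e/ and /i/) occurs before a front vowel → [dʒ] by rule 2.
/i/ — not in any rule's target class → [i].

[koxtʃedʒi]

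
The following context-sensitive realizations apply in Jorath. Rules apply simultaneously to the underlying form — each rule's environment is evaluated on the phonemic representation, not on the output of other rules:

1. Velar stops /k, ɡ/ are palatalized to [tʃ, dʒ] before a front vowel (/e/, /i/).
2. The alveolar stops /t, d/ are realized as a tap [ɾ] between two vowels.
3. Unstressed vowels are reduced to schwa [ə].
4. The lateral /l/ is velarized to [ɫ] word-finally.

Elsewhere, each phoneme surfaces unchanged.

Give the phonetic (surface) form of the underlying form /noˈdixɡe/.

[nəˈɾixdʒə]

/n/ — not in any rule's target class → [n].
/o/ meets the environment for rule 3 (in an unstressed syllable) → [ə].
/d/ (between /o/ and /i/) occurs between two vowels → [ɾ] by rule 2.
/i/ (between /d/ and /x/) is in the target of rule 3 but the environment (in an unstressed syllable) is not met → [i].
/x/ stays [x].
/ɡ/ (between /x/ and /e/) occurs before a front vowel → [dʒ] by rule 1.
/e/ meets the environment for rule 3 (in an unstressed syllable) → [ə].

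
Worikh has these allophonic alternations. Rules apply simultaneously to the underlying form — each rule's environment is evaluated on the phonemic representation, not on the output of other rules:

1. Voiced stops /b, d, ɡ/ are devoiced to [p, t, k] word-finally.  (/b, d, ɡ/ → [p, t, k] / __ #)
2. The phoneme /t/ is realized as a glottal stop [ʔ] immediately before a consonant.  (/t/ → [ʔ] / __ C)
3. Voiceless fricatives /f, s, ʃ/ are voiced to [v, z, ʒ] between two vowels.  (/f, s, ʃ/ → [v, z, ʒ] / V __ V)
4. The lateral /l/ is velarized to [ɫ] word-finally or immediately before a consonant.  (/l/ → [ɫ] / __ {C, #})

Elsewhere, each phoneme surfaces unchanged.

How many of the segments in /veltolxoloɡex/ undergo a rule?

Segments that undergo a rule: /l/ → [ɫ] (rule 4); /l/ → [ɫ] (rule 4).
All other segments surface unchanged.

2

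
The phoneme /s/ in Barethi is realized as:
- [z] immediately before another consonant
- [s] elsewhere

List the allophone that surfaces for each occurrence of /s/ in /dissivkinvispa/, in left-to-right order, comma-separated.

[z], [s], [z]

Occurrence 1 (position 3): immediately before another consonant → [z].
Occurrence 2 (position 4): no conditioning environment matches → elsewhere allophone [s].
Occurrence 3 (position 12): immediately before another consonant → [z].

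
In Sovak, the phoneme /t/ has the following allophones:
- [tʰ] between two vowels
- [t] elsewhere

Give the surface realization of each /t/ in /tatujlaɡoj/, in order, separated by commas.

[t], [tʰ]

Occurrence 1 (position 1): no conditioning environment matches → elsewhere allophone [t].
Occurrence 2 (position 3): between two vowels → [tʰ].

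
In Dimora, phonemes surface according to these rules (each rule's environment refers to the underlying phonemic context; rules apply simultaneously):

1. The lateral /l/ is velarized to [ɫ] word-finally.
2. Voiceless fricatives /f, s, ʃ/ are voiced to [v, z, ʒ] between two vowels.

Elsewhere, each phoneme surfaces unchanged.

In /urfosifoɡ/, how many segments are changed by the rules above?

2

Segments that undergo a rule: /s/ → [z] (rule 2); /f/ → [v] (rule 2).
All other segments surface unchanged.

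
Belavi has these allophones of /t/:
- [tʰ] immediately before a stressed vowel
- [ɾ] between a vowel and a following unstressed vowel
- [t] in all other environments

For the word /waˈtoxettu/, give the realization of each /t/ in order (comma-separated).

[tʰ], [t], [t]

Occurrence 1 (position 3): immediately before a stressed vowel → [tʰ].
Occurrence 2 (position 7): no conditioning environment matches → elsewhere allophone [t].
Occurrence 3 (position 8): no conditioning environment matches → elsewhere allophone [t].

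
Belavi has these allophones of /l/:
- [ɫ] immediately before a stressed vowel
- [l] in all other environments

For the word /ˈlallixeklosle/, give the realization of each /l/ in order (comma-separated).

Occurrence 1 (position 1): immediately before a stressed vowel → [ɫ].
Occurrence 2 (position 3): no conditioning environment matches → elsewhere allophone [l].
Occurrence 3 (position 4): no conditioning environment matches → elsewhere allophone [l].
Occurrence 4 (position 9): no conditioning environment matches → elsewhere allophone [l].
Occurrence 5 (position 12): no conditioning environment matches → elsewhere allophone [l].

[ɫ], [l], [l], [l], [l]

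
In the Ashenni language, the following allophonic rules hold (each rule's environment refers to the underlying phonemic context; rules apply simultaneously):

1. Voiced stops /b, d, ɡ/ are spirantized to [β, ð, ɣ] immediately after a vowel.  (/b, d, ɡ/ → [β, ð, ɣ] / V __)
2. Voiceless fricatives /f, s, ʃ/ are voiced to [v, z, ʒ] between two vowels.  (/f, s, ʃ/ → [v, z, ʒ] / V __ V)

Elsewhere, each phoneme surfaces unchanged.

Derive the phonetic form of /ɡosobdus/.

/ɡ/ (word-initial) fails the environment for rule 1, so it stays [ɡ].
/o/ — not in any rule's target class → [o].
/s/ (between /o/ and /o/): between two vowels, so rule 2 applies → [z].
/o/ — not in any rule's target class → [o].
/b/ — between /o/ and /d/, immediately after a vowel — surfaces as [β] (rule 1).
/d/ (between /b/ and /u/) is in the target of rule 1 but the environment (immediately after a vowel) is not met → [d].
/u/ — not in any rule's target class → [u].
/s/ (word-final): rule 2 targets it, but not between two vowels → unchanged [s].

[ɡozoβdus]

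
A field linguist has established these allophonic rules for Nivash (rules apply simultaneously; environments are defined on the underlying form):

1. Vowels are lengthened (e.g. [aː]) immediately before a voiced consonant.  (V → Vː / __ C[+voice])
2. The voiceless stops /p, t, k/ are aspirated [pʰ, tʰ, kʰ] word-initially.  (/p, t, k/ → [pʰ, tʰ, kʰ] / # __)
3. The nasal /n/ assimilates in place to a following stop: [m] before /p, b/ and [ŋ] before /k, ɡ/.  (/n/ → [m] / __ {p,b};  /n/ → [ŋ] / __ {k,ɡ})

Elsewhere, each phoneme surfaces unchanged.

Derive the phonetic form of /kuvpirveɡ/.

/k/ meets the environment for rule 2 (word-initially) → [kʰ].
/u/ (between /k/ and /v/): before a voiced consonant, so rule 1 applies → [uː].
/p/ (between /v/ and /i/) is in the target of rule 2 but the environment (word-initially) is not met → [p].
/i/ (between /p/ and /r/): before a voiced consonant, so rule 1 applies → [iː].
/e/ meets the environment for rule 1 (before a voiced consonant) → [eː].

[kʰuːvpiːrveːɡ]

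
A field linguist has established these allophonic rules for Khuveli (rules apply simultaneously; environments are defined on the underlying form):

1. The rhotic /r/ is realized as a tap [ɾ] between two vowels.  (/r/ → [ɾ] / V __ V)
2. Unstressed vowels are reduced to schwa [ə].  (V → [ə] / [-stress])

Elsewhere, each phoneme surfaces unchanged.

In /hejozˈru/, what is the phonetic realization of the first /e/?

[ə]

/e/ (between /h/ and /j/) occurs in an unstressed syllable → [ə] by rule 2.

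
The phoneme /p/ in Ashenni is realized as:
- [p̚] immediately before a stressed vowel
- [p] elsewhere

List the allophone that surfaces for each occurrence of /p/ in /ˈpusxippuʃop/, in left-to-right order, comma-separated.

Occurrence 1 (position 1): immediately before a stressed vowel → [p̚].
Occurrence 2 (position 6): no conditioning environment matches → elsewhere allophone [p].
Occurrence 3 (position 7): no conditioning environment matches → elsewhere allophone [p].
Occurrence 4 (position 11): no conditioning environment matches → elsewhere allophone [p].

[p̚], [p], [p], [p]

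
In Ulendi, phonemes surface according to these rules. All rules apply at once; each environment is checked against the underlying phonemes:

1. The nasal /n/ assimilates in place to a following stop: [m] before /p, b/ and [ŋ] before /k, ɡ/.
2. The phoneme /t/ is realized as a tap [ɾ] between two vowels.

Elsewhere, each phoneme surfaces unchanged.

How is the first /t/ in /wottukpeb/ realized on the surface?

/t/ (between /o/ and /t/) fails the environment for rule 2, so it stays [t].

[t]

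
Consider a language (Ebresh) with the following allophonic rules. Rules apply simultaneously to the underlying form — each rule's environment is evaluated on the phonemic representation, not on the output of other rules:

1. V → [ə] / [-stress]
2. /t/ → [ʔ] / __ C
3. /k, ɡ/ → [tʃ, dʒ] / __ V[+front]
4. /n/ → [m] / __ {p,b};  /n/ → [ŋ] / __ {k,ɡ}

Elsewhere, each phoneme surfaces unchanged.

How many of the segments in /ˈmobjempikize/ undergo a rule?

5

Segments that undergo a rule: /e/ → [ə] (rule 1); /i/ → [ə] (rule 1); /k/ → [tʃ] (rule 3); /i/ → [ə] (rule 1); /e/ → [ə] (rule 1).
All other segments surface unchanged.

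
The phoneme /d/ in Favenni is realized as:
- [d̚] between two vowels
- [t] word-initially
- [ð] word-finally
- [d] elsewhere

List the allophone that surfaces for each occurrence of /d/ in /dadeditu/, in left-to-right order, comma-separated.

[t], [d̚], [d̚]

Occurrence 1 (position 1): word-initially → [t].
Occurrence 2 (position 3): between two vowels → [d̚].
Occurrence 3 (position 5): between two vowels → [d̚].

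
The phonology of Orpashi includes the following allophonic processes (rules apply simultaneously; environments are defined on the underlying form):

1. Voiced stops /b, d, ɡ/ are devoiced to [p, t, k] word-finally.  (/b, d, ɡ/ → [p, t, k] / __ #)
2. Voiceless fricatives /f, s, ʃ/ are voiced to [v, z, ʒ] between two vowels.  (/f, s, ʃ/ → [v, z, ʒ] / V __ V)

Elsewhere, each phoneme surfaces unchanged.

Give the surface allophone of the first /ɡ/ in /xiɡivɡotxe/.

/ɡ/ (between /i/ and /i/) fails the environment for rule 1, so it stays [ɡ].

[ɡ]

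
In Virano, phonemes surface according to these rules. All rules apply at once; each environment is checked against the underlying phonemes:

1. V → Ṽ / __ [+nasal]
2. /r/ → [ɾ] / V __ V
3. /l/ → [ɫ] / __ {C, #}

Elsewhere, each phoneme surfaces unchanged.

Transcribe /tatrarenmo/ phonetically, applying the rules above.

[tatraɾẽnmo]

/t/ (word-initial) is unaffected → [t].
/a/ — between /t/ and /t/; rule 1 does not apply here → [a].
/t/ stays [t].
/r/ (between /t/ and /a/): rule 2 targets it, but not between two vowels → unchanged [r].
/a/ — between /r/ and /r/; rule 1 does not apply here → [a].
Rule 2 applies to /r/ (between /a/ and /e/: between two vowels) → [ɾ].
/e/ (between /r/ and /n/) occurs before a nasal consonant → [ẽ] by rule 1.
/n/ — not in any rule's target class → [n].
/m/ stays [m].
/o/ (word-final) fails the environment for rule 1, so it stays [o].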